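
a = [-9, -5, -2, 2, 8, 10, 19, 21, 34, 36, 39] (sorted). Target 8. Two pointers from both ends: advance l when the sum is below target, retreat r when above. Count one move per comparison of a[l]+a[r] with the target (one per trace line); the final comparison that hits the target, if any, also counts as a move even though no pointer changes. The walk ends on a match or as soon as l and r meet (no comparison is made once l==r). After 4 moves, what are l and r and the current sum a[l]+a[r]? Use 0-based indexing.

l=0, r=6, sum=10

[0,10] -9+39=30 >8 → r--
[0,9] -9+36=27 >8 → r--
[0,8] -9+34=25 >8 → r--
[0,7] -9+21=12 >8 → r--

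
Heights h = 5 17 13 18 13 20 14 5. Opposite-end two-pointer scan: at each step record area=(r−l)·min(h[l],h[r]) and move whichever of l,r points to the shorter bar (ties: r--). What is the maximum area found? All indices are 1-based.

l=1 r=8: min(5,5)*7=35 best=35 *, r--
l=1 r=7: min(5,14)*6=30 best=35, l++
l=2 r=7: min(17,14)*5=70 best=70 *, r--
l=2 r=6: min(17,20)*4=68 best=70, l++
l=3 r=6: min(13,20)*3=39 best=70, l++
l=4 r=6: min(18,20)*2=36 best=70, l++
l=5 r=6: min(13,20)*1=13 best=70, l++

max area = 70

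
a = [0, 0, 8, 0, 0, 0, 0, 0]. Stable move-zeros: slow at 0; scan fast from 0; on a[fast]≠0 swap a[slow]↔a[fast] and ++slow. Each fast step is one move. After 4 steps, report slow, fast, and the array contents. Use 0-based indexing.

(s=0,f=0) a[fast]=0 → fast++
(s=0,f=1) a[fast]=0 → fast++
(s=0,f=2) a[fast]=8≠0 swap→a[0]=8 → slow++,fast++
(s=1,f=3) a[fast]=0 → fast++

slow=1, fast=4, a=[8, 0, 0, 0, 0, 0, 0, 0]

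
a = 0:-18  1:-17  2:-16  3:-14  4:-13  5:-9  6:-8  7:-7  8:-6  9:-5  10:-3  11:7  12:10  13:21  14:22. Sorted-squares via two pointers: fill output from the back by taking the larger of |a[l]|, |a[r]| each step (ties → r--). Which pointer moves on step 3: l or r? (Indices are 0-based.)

l

[0,14] |-18|<=|22| out[14]=484 → r--
[0,13] |-18|<=|21| out[13]=441 → r--
[0,12] |-18|>|10| out[12]=324 → l++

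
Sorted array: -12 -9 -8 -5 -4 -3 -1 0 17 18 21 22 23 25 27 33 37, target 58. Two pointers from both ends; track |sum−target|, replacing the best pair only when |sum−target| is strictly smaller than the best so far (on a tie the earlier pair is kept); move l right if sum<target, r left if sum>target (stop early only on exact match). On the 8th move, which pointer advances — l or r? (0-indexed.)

l

[0,16] -12+37=25 d=33 * → l++
[1,16] -9+37=28 d=30 * → l++
[2,16] -8+37=29 d=29 * → l++
[3,16] -5+37=32 d=26 * → l++
[4,16] -4+37=33 d=25 * → l++
[5,16] -3+37=34 d=24 * → l++
[6,16] -1+37=36 d=22 * → l++
[7,16] 0+37=37 d=21 * → l++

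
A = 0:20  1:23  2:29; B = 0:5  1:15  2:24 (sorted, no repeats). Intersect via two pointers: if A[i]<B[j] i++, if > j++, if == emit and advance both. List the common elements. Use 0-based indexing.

i=0 j=0: 20>5, j++
i=0 j=1: 20>15, j++
i=0 j=2: 20<24, i++
i=1 j=2: 23<24, i++
i=2 j=2: 29>24, j++

intersection = []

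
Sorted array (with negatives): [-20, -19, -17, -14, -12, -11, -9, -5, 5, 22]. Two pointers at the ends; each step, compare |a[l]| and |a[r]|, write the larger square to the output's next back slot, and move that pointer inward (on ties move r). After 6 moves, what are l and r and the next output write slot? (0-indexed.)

l=5, r=8, next write slot=3

[0,9] |-20|<=|22| out[9]=484 → r--
[0,8] |-20|>|5| out[8]=400 → l++
[1,8] |-19|>|5| out[7]=361 → l++
[2,8] |-17|>|5| out[6]=289 → l++
[3,8] |-14|>|5| out[5]=196 → l++
[4,8] |-12|>|5| out[4]=144 → l++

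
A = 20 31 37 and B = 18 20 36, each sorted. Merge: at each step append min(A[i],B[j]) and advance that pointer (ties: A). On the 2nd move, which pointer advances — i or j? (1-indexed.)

i

[i=1,j=1] A[i]=20>B[j]=18 take 18 → j++
[i=1,j=2] A[i]=20<=B[j]=20 take 20 → i++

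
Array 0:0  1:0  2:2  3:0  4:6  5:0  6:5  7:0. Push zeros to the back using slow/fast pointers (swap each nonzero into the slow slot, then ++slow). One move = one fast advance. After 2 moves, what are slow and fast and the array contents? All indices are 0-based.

slow=0 fast=0: a[fast]=0, fast++
slow=0 fast=1: a[fast]=0, fast++

slow=0, fast=2, a=[0, 0, 2, 0, 6, 0, 5, 0]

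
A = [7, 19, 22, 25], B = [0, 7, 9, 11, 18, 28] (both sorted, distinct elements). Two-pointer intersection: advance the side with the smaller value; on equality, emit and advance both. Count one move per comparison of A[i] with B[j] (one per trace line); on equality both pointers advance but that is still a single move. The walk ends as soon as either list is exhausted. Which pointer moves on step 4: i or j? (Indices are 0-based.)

[i=0,j=0] 7>0 → j++
[i=0,j=1] 7==7 emit → i++,j++
[i=1,j=2] 19>9 → j++
[i=1,j=3] 19>11 → j++

j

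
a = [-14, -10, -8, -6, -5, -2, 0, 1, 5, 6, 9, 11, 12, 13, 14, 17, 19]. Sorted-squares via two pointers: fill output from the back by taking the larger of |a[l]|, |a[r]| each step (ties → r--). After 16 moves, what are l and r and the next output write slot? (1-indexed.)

l=7, r=7, next write slot=1

[1,17] |-14|<=|19| out[17]=361 → r--
[1,16] |-14|<=|17| out[16]=289 → r--
[1,15] |-14|<=|14| out[15]=196 → r--
[1,14] |-14|>|13| out[14]=196 → l++
[2,14] |-10|<=|13| out[13]=169 → r--
[2,13] |-10|<=|12| out[12]=144 → r--
[2,12] |-10|<=|11| out[11]=121 → r--
[2,11] |-10|>|9| out[10]=100 → l++
[3,11] |-8|<=|9| out[9]=81 → r--
[3,10] |-8|>|6| out[8]=64 → l++
[4,10] |-6|<=|6| out[7]=36 → r--
[4,9] |-6|>|5| out[6]=36 → l++
[5,9] |-5|<=|5| out[5]=25 → r--
[5,8] |-5|>|1| out[4]=25 → l++
[6,8] |-2|>|1| out[3]=4 → l++
[7,8] |0|<=|1| out[2]=1 → r--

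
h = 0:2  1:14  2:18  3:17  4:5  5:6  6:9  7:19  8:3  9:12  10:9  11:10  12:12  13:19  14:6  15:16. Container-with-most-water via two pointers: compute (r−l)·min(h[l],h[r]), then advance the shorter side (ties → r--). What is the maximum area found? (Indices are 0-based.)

max area = 208

[0,15] min(2,16)*15=30 best=30 * → l++
[1,15] min(14,16)*14=196 best=196 * → l++
[2,15] min(18,16)*13=208 best=208 * → r--
[2,14] min(18,6)*12=72 best=208 → r--
[2,13] min(18,19)*11=198 best=208 → l++
[3,13] min(17,19)*10=170 best=208 → l++
[4,13] min(5,19)*9=45 best=208 → l++
[5,13] min(6,19)*8=48 best=208 → l++
[6,13] min(9,19)*7=63 best=208 → l++
[7,13] min(19,19)*6=114 best=208 → r--
[7,12] min(19,12)*5=60 best=208 → r--
[7,11] min(19,10)*4=40 best=208 → r--
[7,10] min(19,9)*3=27 best=208 → r--
[7,9] min(19,12)*2=24 best=208 → r--
[7,8] min(19,3)*1=3 best=208 → r--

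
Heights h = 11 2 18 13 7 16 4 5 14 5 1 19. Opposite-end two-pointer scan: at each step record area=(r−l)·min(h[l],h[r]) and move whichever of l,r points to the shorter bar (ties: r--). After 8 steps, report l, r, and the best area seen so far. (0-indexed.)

[0,11] min(11,19)*11=121 best=121 * → l++
[1,11] min(2,19)*10=20 best=121 → l++
[2,11] min(18,19)*9=162 best=162 * → l++
[3,11] min(13,19)*8=104 best=162 → l++
[4,11] min(7,19)*7=49 best=162 → l++
[5,11] min(16,19)*6=96 best=162 → l++
[6,11] min(4,19)*5=20 best=162 → l++
[7,11] min(5,19)*4=20 best=162 → l++

l=8, r=11, best area=162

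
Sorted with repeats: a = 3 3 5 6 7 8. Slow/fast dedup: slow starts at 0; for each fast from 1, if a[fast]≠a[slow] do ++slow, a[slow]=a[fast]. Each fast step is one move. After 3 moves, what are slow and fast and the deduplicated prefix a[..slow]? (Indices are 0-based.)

slow=0 fast=1: a[fast]=3=a[slow] dup, fast++
slow=0 fast=2: a[fast]=5≠a[slow]=3 write a[1]=5, slow++,fast++
slow=1 fast=3: a[fast]=6≠a[slow]=5 write a[2]=6, slow++,fast++

slow=2, fast=4, prefix=[3, 5, 6]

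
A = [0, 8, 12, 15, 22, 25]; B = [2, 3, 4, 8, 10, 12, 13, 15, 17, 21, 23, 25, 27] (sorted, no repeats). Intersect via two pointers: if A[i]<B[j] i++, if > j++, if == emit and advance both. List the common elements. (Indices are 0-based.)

intersection = [8, 12, 15, 25]

[i=0,j=0] 0<2 → i++
[i=1,j=0] 8>2 → j++
[i=1,j=1] 8>3 → j++
[i=1,j=2] 8>4 → j++
[i=1,j=3] 8==8 emit → i++,j++
[i=2,j=4] 12>10 → j++
[i=2,j=5] 12==12 emit → i++,j++
[i=3,j=6] 15>13 → j++
[i=3,j=7] 15==15 emit → i++,j++
[i=4,j=8] 22>17 → j++
[i=4,j=9] 22>21 → j++
[i=4,j=10] 22<23 → i++
[i=5,j=10] 25>23 → j++
[i=5,j=11] 25==25 emit → i++,j++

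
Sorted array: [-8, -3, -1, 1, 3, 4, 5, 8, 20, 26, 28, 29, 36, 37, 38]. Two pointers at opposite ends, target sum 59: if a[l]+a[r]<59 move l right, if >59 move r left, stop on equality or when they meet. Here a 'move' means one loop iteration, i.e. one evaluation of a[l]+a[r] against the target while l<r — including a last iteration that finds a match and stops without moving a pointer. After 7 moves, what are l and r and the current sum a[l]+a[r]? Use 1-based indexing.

l=8, r=15, sum=46

[1,15] -8+38=30 <59 → l++
[2,15] -3+38=35 <59 → l++
[3,15] -1+38=37 <59 → l++
[4,15] 1+38=39 <59 → l++
[5,15] 3+38=41 <59 → l++
[6,15] 4+38=42 <59 → l++
[7,15] 5+38=43 <59 → l++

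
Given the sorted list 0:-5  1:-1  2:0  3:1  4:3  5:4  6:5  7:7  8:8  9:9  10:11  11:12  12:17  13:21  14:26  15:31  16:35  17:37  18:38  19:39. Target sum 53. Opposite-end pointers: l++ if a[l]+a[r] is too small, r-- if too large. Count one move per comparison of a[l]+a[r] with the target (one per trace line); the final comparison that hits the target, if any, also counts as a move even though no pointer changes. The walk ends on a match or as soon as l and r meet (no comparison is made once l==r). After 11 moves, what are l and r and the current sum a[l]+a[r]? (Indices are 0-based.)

l=0 r=19: -5+39=34 <53, l++
l=1 r=19: -1+39=38 <53, l++
l=2 r=19: 0+39=39 <53, l++
l=3 r=19: 1+39=40 <53, l++
l=4 r=19: 3+39=42 <53, l++
l=5 r=19: 4+39=43 <53, l++
l=6 r=19: 5+39=44 <53, l++
l=7 r=19: 7+39=46 <53, l++
l=8 r=19: 8+39=47 <53, l++
l=9 r=19: 9+39=48 <53, l++
l=10 r=19: 11+39=50 <53, l++

l=11, r=19, sum=51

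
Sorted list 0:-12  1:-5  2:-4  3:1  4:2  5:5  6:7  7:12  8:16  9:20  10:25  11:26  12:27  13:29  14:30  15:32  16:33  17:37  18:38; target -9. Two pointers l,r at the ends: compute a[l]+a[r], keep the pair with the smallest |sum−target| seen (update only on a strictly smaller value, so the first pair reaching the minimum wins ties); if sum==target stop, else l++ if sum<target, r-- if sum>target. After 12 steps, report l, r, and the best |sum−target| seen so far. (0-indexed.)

l=0, r=6, best |Δ|=9

l=0 r=18: -12+38=26 d=35 *, r--
l=0 r=17: -12+37=25 d=34 *, r--
l=0 r=16: -12+33=21 d=30 *, r--
l=0 r=15: -12+32=20 d=29 *, r--
l=0 r=14: -12+30=18 d=27 *, r--
l=0 r=13: -12+29=17 d=26 *, r--
l=0 r=12: -12+27=15 d=24 *, r--
l=0 r=11: -12+26=14 d=23 *, r--
l=0 r=10: -12+25=13 d=22 *, r--
l=0 r=9: -12+20=8 d=17 *, r--
l=0 r=8: -12+16=4 d=13 *, r--
l=0 r=7: -12+12=0 d=9 *, r--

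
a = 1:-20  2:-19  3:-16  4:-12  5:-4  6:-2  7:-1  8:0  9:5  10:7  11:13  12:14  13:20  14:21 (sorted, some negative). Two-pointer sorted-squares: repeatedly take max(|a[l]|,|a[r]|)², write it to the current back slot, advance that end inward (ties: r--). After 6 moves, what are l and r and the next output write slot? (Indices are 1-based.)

[1,14] |-20|<=|21| out[14]=441 → r--
[1,13] |-20|<=|20| out[13]=400 → r--
[1,12] |-20|>|14| out[12]=400 → l++
[2,12] |-19|>|14| out[11]=361 → l++
[3,12] |-16|>|14| out[10]=256 → l++
[4,12] |-12|<=|14| out[9]=196 → r--

l=4, r=11, next write slot=8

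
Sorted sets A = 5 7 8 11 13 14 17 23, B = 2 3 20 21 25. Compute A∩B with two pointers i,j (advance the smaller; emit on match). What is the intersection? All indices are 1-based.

intersection = []

[i=1,j=1] 5>2 → j++
[i=1,j=2] 5>3 → j++
[i=1,j=3] 5<20 → i++
[i=2,j=3] 7<20 → i++
[i=3,j=3] 8<20 → i++
[i=4,j=3] 11<20 → i++
[i=5,j=3] 13<20 → i++
[i=6,j=3] 14<20 → i++
[i=7,j=3] 17<20 → i++
[i=8,j=3] 23>20 → j++
[i=8,j=4] 23>21 → j++
[i=8,j=5] 23<25 → i++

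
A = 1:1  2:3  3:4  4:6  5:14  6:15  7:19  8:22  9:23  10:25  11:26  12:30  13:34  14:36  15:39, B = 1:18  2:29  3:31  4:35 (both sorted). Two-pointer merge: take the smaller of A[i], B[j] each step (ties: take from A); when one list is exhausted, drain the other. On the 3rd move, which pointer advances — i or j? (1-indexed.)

i

i=1 j=1: A[i]=1<=B[j]=18 take 1, i++
i=2 j=1: A[i]=3<=B[j]=18 take 3, i++
i=3 j=1: A[i]=4<=B[j]=18 take 4, i++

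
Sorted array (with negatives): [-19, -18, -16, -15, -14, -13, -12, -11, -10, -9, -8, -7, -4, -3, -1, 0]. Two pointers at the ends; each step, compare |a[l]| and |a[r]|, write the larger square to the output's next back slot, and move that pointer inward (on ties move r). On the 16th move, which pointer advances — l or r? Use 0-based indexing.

l=0 r=15: |-19|>|0| out[15]=361, l++
l=1 r=15: |-18|>|0| out[14]=324, l++
l=2 r=15: |-16|>|0| out[13]=256, l++
l=3 r=15: |-15|>|0| out[12]=225, l++
l=4 r=15: |-14|>|0| out[11]=196, l++
l=5 r=15: |-13|>|0| out[10]=169, l++
l=6 r=15: |-12|>|0| out[9]=144, l++
l=7 r=15: |-11|>|0| out[8]=121, l++
l=8 r=15: |-10|>|0| out[7]=100, l++
l=9 r=15: |-9|>|0| out[6]=81, l++
l=10 r=15: |-8|>|0| out[5]=64, l++
l=11 r=15: |-7|>|0| out[4]=49, l++
l=12 r=15: |-4|>|0| out[3]=16, l++
l=13 r=15: |-3|>|0| out[2]=9, l++
l=14 r=15: |-1|>|0| out[1]=1, l++
l=15 r=15: |0|<=|0| out[0]=0, r--

r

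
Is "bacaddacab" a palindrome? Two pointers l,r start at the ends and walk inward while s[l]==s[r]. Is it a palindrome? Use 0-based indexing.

[0,9] 'b'=='b' → l++,r--
[1,8] 'a'=='a' → l++,r--
[2,7] 'c'=='c' → l++,r--
[3,6] 'a'=='a' → l++,r--
[4,5] 'd'=='d' → l++,r--

palindrome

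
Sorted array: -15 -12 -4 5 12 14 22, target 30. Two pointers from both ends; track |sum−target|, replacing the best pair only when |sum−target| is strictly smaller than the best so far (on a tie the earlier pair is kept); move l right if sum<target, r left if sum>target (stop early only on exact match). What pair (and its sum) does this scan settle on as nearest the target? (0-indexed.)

[0,6] -15+22=7 d=23 * → l++
[1,6] -12+22=10 d=20 * → l++
[2,6] -4+22=18 d=12 * → l++
[3,6] 5+22=27 d=3 * → l++
[4,6] 12+22=34 d=4 → r--
[4,5] 12+14=26 d=4 → l++

pair (5, 22) with sum 27 (|Δ|=3)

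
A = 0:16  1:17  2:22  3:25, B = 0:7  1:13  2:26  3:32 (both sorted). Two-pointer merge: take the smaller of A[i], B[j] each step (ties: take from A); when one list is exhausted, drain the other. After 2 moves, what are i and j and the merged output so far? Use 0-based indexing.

[i=0,j=0] A[i]=16>B[j]=7 take 7 → j++
[i=0,j=1] A[i]=16>B[j]=13 take 13 → j++

i=0, j=2, merged so far=[7, 13]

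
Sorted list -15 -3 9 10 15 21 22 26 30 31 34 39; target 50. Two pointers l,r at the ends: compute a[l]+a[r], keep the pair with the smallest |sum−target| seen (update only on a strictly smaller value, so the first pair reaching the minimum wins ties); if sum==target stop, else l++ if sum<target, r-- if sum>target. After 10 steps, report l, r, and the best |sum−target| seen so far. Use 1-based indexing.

l=7, r=8, best |Δ|=1

[1,12] -15+39=24 d=26 * → l++
[2,12] -3+39=36 d=14 * → l++
[3,12] 9+39=48 d=2 * → l++
[4,12] 10+39=49 d=1 * → l++
[5,12] 15+39=54 d=4 → r--
[5,11] 15+34=49 d=1 → l++
[6,11] 21+34=55 d=5 → r--
[6,10] 21+31=52 d=2 → r--
[6,9] 21+30=51 d=1 → r--
[6,8] 21+26=47 d=3 → l++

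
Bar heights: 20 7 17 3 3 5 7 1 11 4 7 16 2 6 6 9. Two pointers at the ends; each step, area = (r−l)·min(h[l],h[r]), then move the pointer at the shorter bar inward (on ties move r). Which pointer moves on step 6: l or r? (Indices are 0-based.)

[0,15] min(20,9)*15=135 best=135 * → r--
[0,14] min(20,6)*14=84 best=135 → r--
[0,13] min(20,6)*13=78 best=135 → r--
[0,12] min(20,2)*12=24 best=135 → r--
[0,11] min(20,16)*11=176 best=176 * → r--
[0,10] min(20,7)*10=70 best=176 → r--

r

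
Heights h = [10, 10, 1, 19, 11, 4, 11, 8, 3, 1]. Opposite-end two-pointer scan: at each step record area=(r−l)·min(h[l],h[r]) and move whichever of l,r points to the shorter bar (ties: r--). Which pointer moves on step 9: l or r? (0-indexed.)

l=0 r=9: min(10,1)*9=9 best=9 *, r--
l=0 r=8: min(10,3)*8=24 best=24 *, r--
l=0 r=7: min(10,8)*7=56 best=56 *, r--
l=0 r=6: min(10,11)*6=60 best=60 *, l++
l=1 r=6: min(10,11)*5=50 best=60, l++
l=2 r=6: min(1,11)*4=4 best=60, l++
l=3 r=6: min(19,11)*3=33 best=60, r--
l=3 r=5: min(19,4)*2=8 best=60, r--
l=3 r=4: min(19,11)*1=11 best=60, r--

r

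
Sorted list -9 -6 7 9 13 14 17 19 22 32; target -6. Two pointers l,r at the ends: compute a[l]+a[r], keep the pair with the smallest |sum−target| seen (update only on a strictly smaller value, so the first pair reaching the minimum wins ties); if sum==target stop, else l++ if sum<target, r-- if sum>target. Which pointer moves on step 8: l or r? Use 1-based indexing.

l=1 r=10: -9+32=23 d=29 *, r--
l=1 r=9: -9+22=13 d=19 *, r--
l=1 r=8: -9+19=10 d=16 *, r--
l=1 r=7: -9+17=8 d=14 *, r--
l=1 r=6: -9+14=5 d=11 *, r--
l=1 r=5: -9+13=4 d=10 *, r--
l=1 r=4: -9+9=0 d=6 *, r--
l=1 r=3: -9+7=-2 d=4 *, r--

r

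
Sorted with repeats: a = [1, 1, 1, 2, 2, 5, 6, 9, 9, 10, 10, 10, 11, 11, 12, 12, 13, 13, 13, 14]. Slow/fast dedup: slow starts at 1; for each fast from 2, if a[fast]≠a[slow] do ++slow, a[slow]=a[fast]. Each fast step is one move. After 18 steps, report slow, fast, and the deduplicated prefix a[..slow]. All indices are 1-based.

slow=1 fast=2: a[fast]=1=a[slow] dup, fast++
slow=1 fast=3: a[fast]=1=a[slow] dup, fast++
slow=1 fast=4: a[fast]=2≠a[slow]=1 write a[2]=2, slow++,fast++
slow=2 fast=5: a[fast]=2=a[slow] dup, fast++
slow=2 fast=6: a[fast]=5≠a[slow]=2 write a[3]=5, slow++,fast++
slow=3 fast=7: a[fast]=6≠a[slow]=5 write a[4]=6, slow++,fast++
slow=4 fast=8: a[fast]=9≠a[slow]=6 write a[5]=9, slow++,fast++
slow=5 fast=9: a[fast]=9=a[slow] dup, fast++
slow=5 fast=10: a[fast]=10≠a[slow]=9 write a[6]=10, slow++,fast++
slow=6 fast=11: a[fast]=10=a[slow] dup, fast++
slow=6 fast=12: a[fast]=10=a[slow] dup, fast++
slow=6 fast=13: a[fast]=11≠a[slow]=10 write a[7]=11, slow++,fast++
slow=7 fast=14: a[fast]=11=a[slow] dup, fast++
slow=7 fast=15: a[fast]=12≠a[slow]=11 write a[8]=12, slow++,fast++
slow=8 fast=16: a[fast]=12=a[slow] dup, fast++
slow=8 fast=17: a[fast]=13≠a[slow]=12 write a[9]=13, slow++,fast++
slow=9 fast=18: a[fast]=13=a[slow] dup, fast++
slow=9 fast=19: a[fast]=13=a[slow] dup, fast++

slow=9, fast=20, prefix=[1, 2, 5, 6, 9, 10, 11, 12, 13]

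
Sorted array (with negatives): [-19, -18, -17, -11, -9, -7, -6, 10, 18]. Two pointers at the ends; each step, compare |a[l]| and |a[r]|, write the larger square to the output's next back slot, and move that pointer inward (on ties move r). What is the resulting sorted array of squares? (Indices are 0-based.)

[0,8] |-19|>|18| out[8]=361 → l++
[1,8] |-18|<=|18| out[7]=324 → r--
[1,7] |-18|>|10| out[6]=324 → l++
[2,7] |-17|>|10| out[5]=289 → l++
[3,7] |-11|>|10| out[4]=121 → l++
[4,7] |-9|<=|10| out[3]=100 → r--
[4,6] |-9|>|-6| out[2]=81 → l++
[5,6] |-7|>|-6| out[1]=49 → l++
[6,6] |-6|<=|-6| out[0]=36 → r--

[36, 49, 81, 100, 121, 289, 324, 324, 361]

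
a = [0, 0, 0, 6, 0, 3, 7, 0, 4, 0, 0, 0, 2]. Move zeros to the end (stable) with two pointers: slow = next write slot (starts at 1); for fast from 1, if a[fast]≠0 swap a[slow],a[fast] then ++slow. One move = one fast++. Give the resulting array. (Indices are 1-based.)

(s=1,f=1) a[fast]=0 → fast++
(s=1,f=2) a[fast]=0 → fast++
(s=1,f=3) a[fast]=0 → fast++
(s=1,f=4) a[fast]=6≠0 swap→a[1]=6 → slow++,fast++
(s=2,f=5) a[fast]=0 → fast++
(s=2,f=6) a[fast]=3≠0 swap→a[2]=3 → slow++,fast++
(s=3,f=7) a[fast]=7≠0 swap→a[3]=7 → slow++,fast++
(s=4,f=8) a[fast]=0 → fast++
(s=4,f=9) a[fast]=4≠0 swap→a[4]=4 → slow++,fast++
(s=5,f=10) a[fast]=0 → fast++
(s=5,f=11) a[fast]=0 → fast++
(s=5,f=12) a[fast]=0 → fast++
(s=5,f=13) a[fast]=2≠0 swap→a[5]=2 → slow++,fast++

[6, 3, 7, 4, 2, 0, 0, 0, 0, 0, 0, 0, 0]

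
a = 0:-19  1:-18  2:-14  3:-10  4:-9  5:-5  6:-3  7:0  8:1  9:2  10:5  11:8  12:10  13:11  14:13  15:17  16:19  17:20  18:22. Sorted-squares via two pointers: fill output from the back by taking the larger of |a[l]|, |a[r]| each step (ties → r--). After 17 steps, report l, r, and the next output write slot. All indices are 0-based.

[0,18] |-19|<=|22| out[18]=484 → r--
[0,17] |-19|<=|20| out[17]=400 → r--
[0,16] |-19|<=|19| out[16]=361 → r--
[0,15] |-19|>|17| out[15]=361 → l++
[1,15] |-18|>|17| out[14]=324 → l++
[2,15] |-14|<=|17| out[13]=289 → r--
[2,14] |-14|>|13| out[12]=196 → l++
[3,14] |-10|<=|13| out[11]=169 → r--
[3,13] |-10|<=|11| out[10]=121 → r--
[3,12] |-10|<=|10| out[9]=100 → r--
[3,11] |-10|>|8| out[8]=100 → l++
[4,11] |-9|>|8| out[7]=81 → l++
[5,11] |-5|<=|8| out[6]=64 → r--
[5,10] |-5|<=|5| out[5]=25 → r--
[5,9] |-5|>|2| out[4]=25 → l++
[6,9] |-3|>|2| out[3]=9 → l++
[7,9] |0|<=|2| out[2]=4 → r--

l=7, r=8, next write slot=1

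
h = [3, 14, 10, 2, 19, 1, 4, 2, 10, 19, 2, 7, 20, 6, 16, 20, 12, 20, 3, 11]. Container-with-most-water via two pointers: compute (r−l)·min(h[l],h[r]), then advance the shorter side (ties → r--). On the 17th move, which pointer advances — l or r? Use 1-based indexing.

[1,20] min(3,11)*19=57 best=57 * → l++
[2,20] min(14,11)*18=198 best=198 * → r--
[2,19] min(14,3)*17=51 best=198 → r--
[2,18] min(14,20)*16=224 best=224 * → l++
[3,18] min(10,20)*15=150 best=224 → l++
[4,18] min(2,20)*14=28 best=224 → l++
[5,18] min(19,20)*13=247 best=247 * → l++
[6,18] min(1,20)*12=12 best=247 → l++
[7,18] min(4,20)*11=44 best=247 → l++
[8,18] min(2,20)*10=20 best=247 → l++
[9,18] min(10,20)*9=90 best=247 → l++
[10,18] min(19,20)*8=152 best=247 → l++
[11,18] min(2,20)*7=14 best=247 → l++
[12,18] min(7,20)*6=42 best=247 → l++
[13,18] min(20,20)*5=100 best=247 → r--
[13,17] min(20,12)*4=48 best=247 → r--
[13,16] min(20,20)*3=60 best=247 → r--

r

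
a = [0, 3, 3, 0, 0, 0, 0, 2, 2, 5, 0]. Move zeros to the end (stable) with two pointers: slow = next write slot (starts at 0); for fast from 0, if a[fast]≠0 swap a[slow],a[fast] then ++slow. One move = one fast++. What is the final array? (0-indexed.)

[3, 3, 2, 2, 5, 0, 0, 0, 0, 0, 0]

slow=0 fast=0: a[fast]=0, fast++
slow=0 fast=1: a[fast]=3≠0 swap→a[0]=3, slow++,fast++
slow=1 fast=2: a[fast]=3≠0 swap→a[1]=3, slow++,fast++
slow=2 fast=3: a[fast]=0, fast++
slow=2 fast=4: a[fast]=0, fast++
slow=2 fast=5: a[fast]=0, fast++
slow=2 fast=6: a[fast]=0, fast++
slow=2 fast=7: a[fast]=2≠0 swap→a[2]=2, slow++,fast++
slow=3 fast=8: a[fast]=2≠0 swap→a[3]=2, slow++,fast++
slow=4 fast=9: a[fast]=5≠0 swap→a[4]=5, slow++,fast++
slow=5 fast=10: a[fast]=0, fast++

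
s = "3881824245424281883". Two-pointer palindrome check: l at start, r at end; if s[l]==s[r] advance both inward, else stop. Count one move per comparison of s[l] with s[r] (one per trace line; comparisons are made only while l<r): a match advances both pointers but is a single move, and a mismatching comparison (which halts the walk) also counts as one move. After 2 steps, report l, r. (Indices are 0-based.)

l=2, r=16

[0,18] '3'=='3' → l++,r--
[1,17] '8'=='8' → l++,r--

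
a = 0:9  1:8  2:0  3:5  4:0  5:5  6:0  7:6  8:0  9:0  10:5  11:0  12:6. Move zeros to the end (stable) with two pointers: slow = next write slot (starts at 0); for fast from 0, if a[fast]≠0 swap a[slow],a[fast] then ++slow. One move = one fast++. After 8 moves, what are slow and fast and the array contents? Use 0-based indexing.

slow=5, fast=8, a=[9, 8, 5, 5, 6, 0, 0, 0, 0, 0, 5, 0, 6]

slow=0 fast=0: a[fast]=9≠0 swap→a[0]=9, slow++,fast++
slow=1 fast=1: a[fast]=8≠0 swap→a[1]=8, slow++,fast++
slow=2 fast=2: a[fast]=0, fast++
slow=2 fast=3: a[fast]=5≠0 swap→a[2]=5, slow++,fast++
slow=3 fast=4: a[fast]=0, fast++
slow=3 fast=5: a[fast]=5≠0 swap→a[3]=5, slow++,fast++
slow=4 fast=6: a[fast]=0, fast++
slow=4 fast=7: a[fast]=6≠0 swap→a[4]=6, slow++,fast++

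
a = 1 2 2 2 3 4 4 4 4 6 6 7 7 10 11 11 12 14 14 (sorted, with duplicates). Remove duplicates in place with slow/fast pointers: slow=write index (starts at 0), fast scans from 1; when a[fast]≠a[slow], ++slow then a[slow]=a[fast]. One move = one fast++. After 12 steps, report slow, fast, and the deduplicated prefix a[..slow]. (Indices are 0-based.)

(s=0,f=1) a[fast]=2≠a[slow]=1 write a[1]=2 → slow++,fast++
(s=1,f=2) a[fast]=2=a[slow] dup → fast++
(s=1,f=3) a[fast]=2=a[slow] dup → fast++
(s=1,f=4) a[fast]=3≠a[slow]=2 write a[2]=3 → slow++,fast++
(s=2,f=5) a[fast]=4≠a[slow]=3 write a[3]=4 → slow++,fast++
(s=3,f=6) a[fast]=4=a[slow] dup → fast++
(s=3,f=7) a[fast]=4=a[slow] dup → fast++
(s=3,f=8) a[fast]=4=a[slow] dup → fast++
(s=3,f=9) a[fast]=6≠a[slow]=4 write a[4]=6 → slow++,fast++
(s=4,f=10) a[fast]=6=a[slow] dup → fast++
(s=4,f=11) a[fast]=7≠a[slow]=6 write a[5]=7 → slow++,fast++
(s=5,f=12) a[fast]=7=a[slow] dup → fast++

slow=5, fast=13, prefix=[1, 2, 3, 4, 6, 7]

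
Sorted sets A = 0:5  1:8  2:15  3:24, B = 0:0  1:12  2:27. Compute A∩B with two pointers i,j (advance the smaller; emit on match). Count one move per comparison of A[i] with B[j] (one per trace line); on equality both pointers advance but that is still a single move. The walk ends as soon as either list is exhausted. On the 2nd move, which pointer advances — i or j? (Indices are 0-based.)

i

i=0 j=0: 5>0, j++
i=0 j=1: 5<12, i++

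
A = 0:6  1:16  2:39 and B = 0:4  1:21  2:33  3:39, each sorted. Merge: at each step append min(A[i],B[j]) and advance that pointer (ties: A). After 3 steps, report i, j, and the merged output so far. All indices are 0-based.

i=0 j=0: A[i]=6>B[j]=4 take 4, j++
i=0 j=1: A[i]=6<=B[j]=21 take 6, i++
i=1 j=1: A[i]=16<=B[j]=21 take 16, i++

i=2, j=1, merged so far=[4, 6, 16]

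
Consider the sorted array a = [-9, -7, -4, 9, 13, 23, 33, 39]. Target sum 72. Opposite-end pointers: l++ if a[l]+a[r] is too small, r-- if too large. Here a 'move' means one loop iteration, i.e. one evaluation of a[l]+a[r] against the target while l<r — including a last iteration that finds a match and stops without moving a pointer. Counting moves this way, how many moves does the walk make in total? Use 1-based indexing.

l=1 r=8: -9+39=30 <72, l++
l=2 r=8: -7+39=32 <72, l++
l=3 r=8: -4+39=35 <72, l++
l=4 r=8: 9+39=48 <72, l++
l=5 r=8: 13+39=52 <72, l++
l=6 r=8: 23+39=62 <72, l++
l=7 r=8: 33+39=72, found

7 moves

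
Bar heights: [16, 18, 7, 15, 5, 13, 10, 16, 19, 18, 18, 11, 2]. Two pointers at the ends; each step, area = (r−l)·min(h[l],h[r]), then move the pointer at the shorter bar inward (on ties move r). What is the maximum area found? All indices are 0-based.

[0,12] min(16,2)*12=24 best=24 * → r--
[0,11] min(16,11)*11=121 best=121 * → r--
[0,10] min(16,18)*10=160 best=160 * → l++
[1,10] min(18,18)*9=162 best=162 * → r--
[1,9] min(18,18)*8=144 best=162 → r--
[1,8] min(18,19)*7=126 best=162 → l++
[2,8] min(7,19)*6=42 best=162 → l++
[3,8] min(15,19)*5=75 best=162 → l++
[4,8] min(5,19)*4=20 best=162 → l++
[5,8] min(13,19)*3=39 best=162 → l++
[6,8] min(10,19)*2=20 best=162 → l++
[7,8] min(16,19)*1=16 best=162 → l++

max area = 162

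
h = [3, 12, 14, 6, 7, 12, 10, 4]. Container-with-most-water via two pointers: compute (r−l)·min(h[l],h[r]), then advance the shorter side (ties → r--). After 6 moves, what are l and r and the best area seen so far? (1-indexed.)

l=2, r=3, best area=50

[1,8] min(3,4)*7=21 best=21 * → l++
[2,8] min(12,4)*6=24 best=24 * → r--
[2,7] min(12,10)*5=50 best=50 * → r--
[2,6] min(12,12)*4=48 best=50 → r--
[2,5] min(12,7)*3=21 best=50 → r--
[2,4] min(12,6)*2=12 best=50 → r--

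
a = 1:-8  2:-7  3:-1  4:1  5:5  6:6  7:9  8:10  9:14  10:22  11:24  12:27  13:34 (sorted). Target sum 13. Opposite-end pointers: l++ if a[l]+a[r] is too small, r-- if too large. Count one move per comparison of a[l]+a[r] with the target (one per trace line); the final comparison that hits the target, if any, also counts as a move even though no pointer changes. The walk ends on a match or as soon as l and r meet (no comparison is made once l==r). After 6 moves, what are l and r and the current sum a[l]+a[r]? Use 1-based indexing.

l=1 r=13: -8+34=26 >13, r--
l=1 r=12: -8+27=19 >13, r--
l=1 r=11: -8+24=16 >13, r--
l=1 r=10: -8+22=14 >13, r--
l=1 r=9: -8+14=6 <13, l++
l=2 r=9: -7+14=7 <13, l++

l=3, r=9, sum=13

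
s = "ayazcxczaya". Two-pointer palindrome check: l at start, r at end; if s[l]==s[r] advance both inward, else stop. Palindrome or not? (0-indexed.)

[0,10] 'a'=='a' → l++,r--
[1,9] 'y'=='y' → l++,r--
[2,8] 'a'=='a' → l++,r--
[3,7] 'z'=='z' → l++,r--
[4,6] 'c'=='c' → l++,r--

palindrome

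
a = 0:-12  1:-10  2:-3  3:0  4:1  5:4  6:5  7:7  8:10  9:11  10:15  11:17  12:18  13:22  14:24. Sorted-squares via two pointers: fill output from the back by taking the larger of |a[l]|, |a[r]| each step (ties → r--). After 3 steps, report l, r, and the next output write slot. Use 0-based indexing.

l=0, r=11, next write slot=11

l=0 r=14: |-12|<=|24| out[14]=576, r--
l=0 r=13: |-12|<=|22| out[13]=484, r--
l=0 r=12: |-12|<=|18| out[12]=324, r--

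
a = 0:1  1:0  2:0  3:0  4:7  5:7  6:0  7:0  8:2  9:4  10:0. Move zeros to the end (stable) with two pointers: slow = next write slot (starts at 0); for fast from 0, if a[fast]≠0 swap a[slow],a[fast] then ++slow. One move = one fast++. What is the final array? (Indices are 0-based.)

[1, 7, 7, 2, 4, 0, 0, 0, 0, 0, 0]

(s=0,f=0) a[fast]=1≠0 swap→a[0]=1 → slow++,fast++
(s=1,f=1) a[fast]=0 → fast++
(s=1,f=2) a[fast]=0 → fast++
(s=1,f=3) a[fast]=0 → fast++
(s=1,f=4) a[fast]=7≠0 swap→a[1]=7 → slow++,fast++
(s=2,f=5) a[fast]=7≠0 swap→a[2]=7 → slow++,fast++
(s=3,f=6) a[fast]=0 → fast++
(s=3,f=7) a[fast]=0 → fast++
(s=3,f=8) a[fast]=2≠0 swap→a[3]=2 → slow++,fast++
(s=4,f=9) a[fast]=4≠0 swap→a[4]=4 → slow++,fast++
(s=5,f=10) a[fast]=0 → fast++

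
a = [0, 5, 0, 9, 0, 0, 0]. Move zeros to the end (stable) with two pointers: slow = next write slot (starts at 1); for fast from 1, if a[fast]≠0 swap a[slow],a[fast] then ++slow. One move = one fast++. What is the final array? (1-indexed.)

slow=1 fast=1: a[fast]=0, fast++
slow=1 fast=2: a[fast]=5≠0 swap→a[1]=5, slow++,fast++
slow=2 fast=3: a[fast]=0, fast++
slow=2 fast=4: a[fast]=9≠0 swap→a[2]=9, slow++,fast++
slow=3 fast=5: a[fast]=0, fast++
slow=3 fast=6: a[fast]=0, fast++
slow=3 fast=7: a[fast]=0, fast++

[5, 9, 0, 0, 0, 0, 0]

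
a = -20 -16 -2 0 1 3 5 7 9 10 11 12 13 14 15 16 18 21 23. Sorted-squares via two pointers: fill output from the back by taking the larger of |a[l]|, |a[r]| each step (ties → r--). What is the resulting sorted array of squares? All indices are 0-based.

l=0 r=18: |-20|<=|23| out[18]=529, r--
l=0 r=17: |-20|<=|21| out[17]=441, r--
l=0 r=16: |-20|>|18| out[16]=400, l++
l=1 r=16: |-16|<=|18| out[15]=324, r--
l=1 r=15: |-16|<=|16| out[14]=256, r--
l=1 r=14: |-16|>|15| out[13]=256, l++
l=2 r=14: |-2|<=|15| out[12]=225, r--
l=2 r=13: |-2|<=|14| out[11]=196, r--
l=2 r=12: |-2|<=|13| out[10]=169, r--
l=2 r=11: |-2|<=|12| out[9]=144, r--
l=2 r=10: |-2|<=|11| out[8]=121, r--
l=2 r=9: |-2|<=|10| out[7]=100, r--
l=2 r=8: |-2|<=|9| out[6]=81, r--
l=2 r=7: |-2|<=|7| out[5]=49, r--
l=2 r=6: |-2|<=|5| out[4]=25, r--
l=2 r=5: |-2|<=|3| out[3]=9, r--
l=2 r=4: |-2|>|1| out[2]=4, l++
l=3 r=4: |0|<=|1| out[1]=1, r--
l=3 r=3: |0|<=|0| out[0]=0, r--

[0, 1, 4, 9, 25, 49, 81, 100, 121, 144, 169, 196, 225, 256, 256, 324, 400, 441, 529]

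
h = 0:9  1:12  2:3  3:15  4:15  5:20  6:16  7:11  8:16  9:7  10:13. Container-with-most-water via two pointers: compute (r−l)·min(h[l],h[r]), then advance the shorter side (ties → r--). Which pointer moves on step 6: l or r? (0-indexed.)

l

[0,10] min(9,13)*10=90 best=90 * → l++
[1,10] min(12,13)*9=108 best=108 * → l++
[2,10] min(3,13)*8=24 best=108 → l++
[3,10] min(15,13)*7=91 best=108 → r--
[3,9] min(15,7)*6=42 best=108 → r--
[3,8] min(15,16)*5=75 best=108 → l++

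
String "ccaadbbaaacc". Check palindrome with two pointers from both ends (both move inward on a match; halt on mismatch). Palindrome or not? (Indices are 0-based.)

not a palindrome (mismatch at 4,7)

l=0 r=11: 'c'=='c', l++,r--
l=1 r=10: 'c'=='c', l++,r--
l=2 r=9: 'a'=='a', l++,r--
l=3 r=8: 'a'=='a', l++,r--
l=4 r=7: 'd'!='a', stop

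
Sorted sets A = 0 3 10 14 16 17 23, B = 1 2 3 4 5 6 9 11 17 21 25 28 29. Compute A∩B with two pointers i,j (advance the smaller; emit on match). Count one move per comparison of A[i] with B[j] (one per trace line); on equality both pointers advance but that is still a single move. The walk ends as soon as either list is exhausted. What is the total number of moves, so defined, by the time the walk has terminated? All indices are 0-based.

15 moves

[i=0,j=0] 0<1 → i++
[i=1,j=0] 3>1 → j++
[i=1,j=1] 3>2 → j++
[i=1,j=2] 3==3 emit → i++,j++
[i=2,j=3] 10>4 → j++
[i=2,j=4] 10>5 → j++
[i=2,j=5] 10>6 → j++
[i=2,j=6] 10>9 → j++
[i=2,j=7] 10<11 → i++
[i=3,j=7] 14>11 → j++
[i=3,j=8] 14<17 → i++
[i=4,j=8] 16<17 → i++
[i=5,j=8] 17==17 emit → i++,j++
[i=6,j=9] 23>21 → j++
[i=6,j=10] 23<25 → i++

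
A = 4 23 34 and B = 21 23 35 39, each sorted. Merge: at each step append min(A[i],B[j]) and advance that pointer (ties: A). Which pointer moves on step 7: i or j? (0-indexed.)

[i=0,j=0] A[i]=4<=B[j]=21 take 4 → i++
[i=1,j=0] A[i]=23>B[j]=21 take 21 → j++
[i=1,j=1] A[i]=23<=B[j]=23 take 23 → i++
[i=2,j=1] A[i]=34>B[j]=23 take 23 → j++
[i=2,j=2] A[i]=34<=B[j]=35 take 34 → i++
[i=3,j=2] A done, take B[j]=35 → j++
[i=3,j=3] A done, take B[j]=39 → j++

j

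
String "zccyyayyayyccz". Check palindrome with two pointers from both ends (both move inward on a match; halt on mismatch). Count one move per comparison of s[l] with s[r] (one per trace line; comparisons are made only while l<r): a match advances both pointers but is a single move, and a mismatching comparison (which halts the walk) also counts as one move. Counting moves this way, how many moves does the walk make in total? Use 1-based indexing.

7 moves

[1,14] 'z'=='z' → l++,r--
[2,13] 'c'=='c' → l++,r--
[3,12] 'c'=='c' → l++,r--
[4,11] 'y'=='y' → l++,r--
[5,10] 'y'=='y' → l++,r--
[6,9] 'a'=='a' → l++,r--
[7,8] 'y'=='y' → l++,r--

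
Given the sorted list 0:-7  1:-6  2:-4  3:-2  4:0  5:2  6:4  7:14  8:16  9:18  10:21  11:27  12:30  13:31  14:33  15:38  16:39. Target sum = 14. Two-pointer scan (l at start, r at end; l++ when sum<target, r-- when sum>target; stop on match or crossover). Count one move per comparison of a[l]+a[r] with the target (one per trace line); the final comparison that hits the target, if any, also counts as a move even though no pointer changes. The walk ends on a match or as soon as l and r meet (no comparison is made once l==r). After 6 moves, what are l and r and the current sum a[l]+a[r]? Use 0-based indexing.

[0,16] -7+39=32 >14 → r--
[0,15] -7+38=31 >14 → r--
[0,14] -7+33=26 >14 → r--
[0,13] -7+31=24 >14 → r--
[0,12] -7+30=23 >14 → r--
[0,11] -7+27=20 >14 → r--

l=0, r=10, sum=14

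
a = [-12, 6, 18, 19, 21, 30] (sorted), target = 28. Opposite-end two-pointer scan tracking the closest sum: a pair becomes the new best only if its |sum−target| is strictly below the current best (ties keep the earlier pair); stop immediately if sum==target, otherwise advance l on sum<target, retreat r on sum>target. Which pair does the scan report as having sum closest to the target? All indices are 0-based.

pair (6, 21) with sum 27 (|Δ|=1)

[0,5] -12+30=18 d=10 * → l++
[1,5] 6+30=36 d=8 * → r--
[1,4] 6+21=27 d=1 * → l++
[2,4] 18+21=39 d=11 → r--
[2,3] 18+19=37 d=9 → r--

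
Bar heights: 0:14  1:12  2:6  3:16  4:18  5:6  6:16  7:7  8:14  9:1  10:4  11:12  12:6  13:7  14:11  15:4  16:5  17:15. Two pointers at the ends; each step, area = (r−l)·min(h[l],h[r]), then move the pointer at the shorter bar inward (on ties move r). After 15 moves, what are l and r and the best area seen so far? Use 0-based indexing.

[0,17] min(14,15)*17=238 best=238 * → l++
[1,17] min(12,15)*16=192 best=238 → l++
[2,17] min(6,15)*15=90 best=238 → l++
[3,17] min(16,15)*14=210 best=238 → r--
[3,16] min(16,5)*13=65 best=238 → r--
[3,15] min(16,4)*12=48 best=238 → r--
[3,14] min(16,11)*11=121 best=238 → r--
[3,13] min(16,7)*10=70 best=238 → r--
[3,12] min(16,6)*9=54 best=238 → r--
[3,11] min(16,12)*8=96 best=238 → r--
[3,10] min(16,4)*7=28 best=238 → r--
[3,9] min(16,1)*6=6 best=238 → r--
[3,8] min(16,14)*5=70 best=238 → r--
[3,7] min(16,7)*4=28 best=238 → r--
[3,6] min(16,16)*3=48 best=238 → r--

l=3, r=5, best area=238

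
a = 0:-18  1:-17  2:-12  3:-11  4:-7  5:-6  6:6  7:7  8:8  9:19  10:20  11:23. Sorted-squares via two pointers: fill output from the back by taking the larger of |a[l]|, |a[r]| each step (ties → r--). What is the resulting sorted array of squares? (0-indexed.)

[0,11] |-18|<=|23| out[11]=529 → r--
[0,10] |-18|<=|20| out[10]=400 → r--
[0,9] |-18|<=|19| out[9]=361 → r--
[0,8] |-18|>|8| out[8]=324 → l++
[1,8] |-17|>|8| out[7]=289 → l++
[2,8] |-12|>|8| out[6]=144 → l++
[3,8] |-11|>|8| out[5]=121 → l++
[4,8] |-7|<=|8| out[4]=64 → r--
[4,7] |-7|<=|7| out[3]=49 → r--
[4,6] |-7|>|6| out[2]=49 → l++
[5,6] |-6|<=|6| out[1]=36 → r--
[5,5] |-6|<=|-6| out[0]=36 → r--

[36, 36, 49, 49, 64, 121, 144, 289, 324, 361, 400, 529]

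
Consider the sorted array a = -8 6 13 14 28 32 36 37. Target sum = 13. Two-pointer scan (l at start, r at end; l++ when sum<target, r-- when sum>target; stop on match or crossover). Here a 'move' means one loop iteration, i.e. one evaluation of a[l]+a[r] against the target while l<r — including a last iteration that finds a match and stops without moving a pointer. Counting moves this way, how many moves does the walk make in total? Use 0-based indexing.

[0,7] -8+37=29 >13 → r--
[0,6] -8+36=28 >13 → r--
[0,5] -8+32=24 >13 → r--
[0,4] -8+28=20 >13 → r--
[0,3] -8+14=6 <13 → l++
[1,3] 6+14=20 >13 → r--
[1,2] 6+13=19 >13 → r--

7 moves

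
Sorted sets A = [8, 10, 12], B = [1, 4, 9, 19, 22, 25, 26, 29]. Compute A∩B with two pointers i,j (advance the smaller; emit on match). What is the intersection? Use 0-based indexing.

i=0 j=0: 8>1, j++
i=0 j=1: 8>4, j++
i=0 j=2: 8<9, i++
i=1 j=2: 10>9, j++
i=1 j=3: 10<19, i++
i=2 j=3: 12<19, i++

intersection = []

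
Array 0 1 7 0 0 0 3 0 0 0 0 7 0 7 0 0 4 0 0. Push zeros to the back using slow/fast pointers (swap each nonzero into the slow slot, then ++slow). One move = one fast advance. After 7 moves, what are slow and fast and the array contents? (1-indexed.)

slow=4, fast=8, a=[1, 7, 3, 0, 0, 0, 0, 0, 0, 0, 0, 7, 0, 7, 0, 0, 4, 0, 0]

(s=1,f=1) a[fast]=0 → fast++
(s=1,f=2) a[fast]=1≠0 swap→a[1]=1 → slow++,fast++
(s=2,f=3) a[fast]=7≠0 swap→a[2]=7 → slow++,fast++
(s=3,f=4) a[fast]=0 → fast++
(s=3,f=5) a[fast]=0 → fast++
(s=3,f=6) a[fast]=0 → fast++
(s=3,f=7) a[fast]=3≠0 swap→a[3]=3 → slow++,fast++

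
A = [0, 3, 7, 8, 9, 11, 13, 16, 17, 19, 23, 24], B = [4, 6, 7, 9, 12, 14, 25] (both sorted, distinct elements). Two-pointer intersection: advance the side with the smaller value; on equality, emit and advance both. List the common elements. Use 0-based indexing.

intersection = [7, 9]

i=0 j=0: 0<4, i++
i=1 j=0: 3<4, i++
i=2 j=0: 7>4, j++
i=2 j=1: 7>6, j++
i=2 j=2: 7==7 emit, i++,j++
i=3 j=3: 8<9, i++
i=4 j=3: 9==9 emit, i++,j++
i=5 j=4: 11<12, i++
i=6 j=4: 13>12, j++
i=6 j=5: 13<14, i++
i=7 j=5: 16>14, j++
i=7 j=6: 16<25, i++
i=8 j=6: 17<25, i++
i=9 j=6: 19<25, i++
i=10 j=6: 23<25, i++
i=11 j=6: 24<25, i++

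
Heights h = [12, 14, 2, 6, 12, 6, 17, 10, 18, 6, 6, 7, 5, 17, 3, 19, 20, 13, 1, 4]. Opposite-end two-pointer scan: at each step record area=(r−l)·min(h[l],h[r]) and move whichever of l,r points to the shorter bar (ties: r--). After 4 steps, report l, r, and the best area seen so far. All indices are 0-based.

[0,19] min(12,4)*19=76 best=76 * → r--
[0,18] min(12,1)*18=18 best=76 → r--
[0,17] min(12,13)*17=204 best=204 * → l++
[1,17] min(14,13)*16=208 best=208 * → r--

l=1, r=16, best area=208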